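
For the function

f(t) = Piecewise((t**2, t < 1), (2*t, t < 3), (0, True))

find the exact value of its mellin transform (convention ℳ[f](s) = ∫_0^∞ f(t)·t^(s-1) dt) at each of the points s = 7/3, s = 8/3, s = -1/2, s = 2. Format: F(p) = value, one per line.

F(7/3) = -24/65 + 81*3**(1/3)/5
F(8/3) = -51/154 + 162*3**(2/3)/11
F(-1/2) = -10/3 + 4*sqrt(3)
F(2) = 211/12

strip the shared t-power: t**(3/2) on [0, 1); 2*sqrt(t) on [1, 3)
treat the 2 regions marked off by 1 separately and sum
segment 0 to 1 holds t**2; add its integral
piece [1, 3): integrate 2*t against the kernel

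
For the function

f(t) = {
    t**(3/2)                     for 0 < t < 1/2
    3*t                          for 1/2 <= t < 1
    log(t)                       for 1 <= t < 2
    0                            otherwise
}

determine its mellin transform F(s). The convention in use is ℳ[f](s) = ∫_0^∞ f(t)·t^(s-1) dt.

summing 3 kernel integrals split by 1/2, 1 yields ℳ[f](s)
for t in [0, 1/2): the term is ∫ t**(3/2)·t^(s-1)
between 1/2 and 1 the integrand is 3*t·t^(s-1)
on [1, 2) integrate f = log(t) against the kernel

(-2*2**(2*s)*(s + 1)*(2*s + 3) + 6*2**s*s**2*(2*s + 3) + 2*2**s*(s + 1)*(2*s + 3) + 4**s*s*(s + 1)*(2*s + 3)*log(4) + sqrt(2)*s**2*(s + 1) - 3*s**2*(2*s + 3))/(2*2**s*s**2*(s + 1)*(2*s + 3))
  Re(s) > -3/2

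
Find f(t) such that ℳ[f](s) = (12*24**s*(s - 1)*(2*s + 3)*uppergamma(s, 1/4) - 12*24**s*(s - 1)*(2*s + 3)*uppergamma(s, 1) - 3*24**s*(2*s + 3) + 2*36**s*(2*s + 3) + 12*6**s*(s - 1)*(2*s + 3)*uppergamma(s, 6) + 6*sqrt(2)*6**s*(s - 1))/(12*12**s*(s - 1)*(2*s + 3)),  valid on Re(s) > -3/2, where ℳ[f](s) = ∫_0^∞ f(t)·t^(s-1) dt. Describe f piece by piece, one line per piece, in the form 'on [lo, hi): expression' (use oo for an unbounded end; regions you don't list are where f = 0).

on [0, 1/2): t**(3/2)
on [1/2, 2): exp(-t/2)
on [2, 3): 1/(2*t)
on [3, oo): exp(-2*t)

linearity at 1/2, 2, 3 turns ℳ[f](s) into 4 summed integrals
[0, 1/2) adds the kernel integral of t**(3/2)
segment [1/2, 2) carries exp(-t/2); integrate it
the [2, 3) slice contributes ∫ 1/(2*t)·t^(s-1) dt
∫ over [3, ∞) of exp(-2*t)·t^(s-1) joins the sum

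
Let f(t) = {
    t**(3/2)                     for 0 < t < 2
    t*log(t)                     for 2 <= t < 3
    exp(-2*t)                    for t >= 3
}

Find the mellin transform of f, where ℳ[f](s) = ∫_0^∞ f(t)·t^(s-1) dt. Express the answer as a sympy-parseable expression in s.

(-12**s*s*(2*s + 3)*log(4) - 12**s*(2*s + 3)*log(4) + 12**s*(4*s + 6) + 12**s*sqrt(2)*(4*s**2 + 8*s + 4) + 3*18**s*s*(2*s + 3)*log(3) + 18**s*(-6*s - 9) + 3*18**s*(2*s + 3)*log(3) + 3**s*(2*s + 3)*(s**2 + 2*s + 1)*uppergamma(s, 6))/(6**s*(2*s + 3)*(s**2 + 2*s + 1))
  Re(s) > -3/2

summing 3 kernel integrals split by 2, 3 yields ℳ[f](s)
∫ t**(3/2)·t^(s-1) over [0, 2)
over [2, 3), the kernel integral of t*log(t) enters the sum
on [3, ∞) integrate f = exp(-2*t) against the kernel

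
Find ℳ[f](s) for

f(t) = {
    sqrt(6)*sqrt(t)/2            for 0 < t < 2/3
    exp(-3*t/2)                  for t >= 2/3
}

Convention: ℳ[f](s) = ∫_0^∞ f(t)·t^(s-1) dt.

invert the common scale on t to get sqrt(t) on [0, 1); exp(-t) on [1, ∞)
split f at 2/3: ℳ[f](s) collects 2 kernel integrals
∫ sqrt(6)*sqrt(t)/2·t^(s-1) over [0, 2/3)
on [2/3, ∞): add ∫ exp(-3*t/2)·t^(s-1) dt

(2/3)**s*((2*s + 1)*uppergamma(s, 1) + 2)/(2*s + 1)
  Re(s) > -1/2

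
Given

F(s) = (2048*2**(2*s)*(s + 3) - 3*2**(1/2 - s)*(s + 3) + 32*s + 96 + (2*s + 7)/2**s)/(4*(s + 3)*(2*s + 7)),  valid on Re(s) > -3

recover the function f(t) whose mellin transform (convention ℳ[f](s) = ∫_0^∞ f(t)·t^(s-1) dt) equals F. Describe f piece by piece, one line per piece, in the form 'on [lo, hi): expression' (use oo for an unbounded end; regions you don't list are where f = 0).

on [0, 1/2): 2*t**3
on [1/2, 1): 6*t**(7/2)
on [1, 4): 2*t**(7/2)

slice at 1/2, 1, transform all 3 pieces, and sum them
for t in [0, 1/2): the term is ∫ 2*t**3·t^(s-1)
on [1/2, 1): add ∫ 6*t**(7/2)·t^(s-1) dt
on [1, 4) integrate f = 2*t**(7/2) against the kernel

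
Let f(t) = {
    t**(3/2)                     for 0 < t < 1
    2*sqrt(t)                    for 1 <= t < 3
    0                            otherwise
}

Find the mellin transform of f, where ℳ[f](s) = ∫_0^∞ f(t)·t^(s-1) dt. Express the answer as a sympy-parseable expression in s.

(4*sqrt(3)*3**s*(2*s + 3) - 4*s - 10)/((2*s + 1)*(2*s + 3))
  Re(s) > -3/2

along the cuts 1, ℳ[f](s) splits into 2 integrals
on [0, 1): add ∫ t**(3/2)·t^(s-1) dt
segment 1 to 3 holds 2*sqrt(t); add its integral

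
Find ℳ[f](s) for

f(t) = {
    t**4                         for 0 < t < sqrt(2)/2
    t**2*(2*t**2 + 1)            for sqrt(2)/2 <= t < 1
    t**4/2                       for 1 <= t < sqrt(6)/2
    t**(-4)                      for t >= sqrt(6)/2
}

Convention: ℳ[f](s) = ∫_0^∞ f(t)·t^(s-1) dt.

peel off the shared t-power: t**2 on [0, sqrt(2)/2); 2*t**2 + 1 on [sqrt(2)/2, 1); t**2/2 on [1, sqrt(6)/2); …
reversing the power substitution: t on [0, 1/2); 2*t + 1 on [1/2, 1); t/2 on [1, 3/2); …
along the cuts sqrt(2)/2, 1, sqrt(6)/2, ℳ[f](s) splits into 4 integrals
∫ t**4·t^(s-1) over [0, sqrt(2)/2)
segment sqrt(2)/2 to 1 holds t**2*(2*t**2 + 1); add its integral
over [1, sqrt(6)/2), the kernel integral of t**4/2 enters the sum
[sqrt(6)/2, ∞) adds the kernel integral of t**(-4)

(180*2**(s/2)*(s - 4)*(s + 2) + 144*2**(s/2)*(s - 4) + 81*3**(s/2)*(s - 4)*(s + 2) - 32*3**(s/2)*(s + 2)*(s + 4) - 72*s - 54*(s - 4)*(s + 2) + 288)/(72*2**(s/2)*(s - 4)*(s + 2)*(s + 4))
  -4 < Re(s) < 4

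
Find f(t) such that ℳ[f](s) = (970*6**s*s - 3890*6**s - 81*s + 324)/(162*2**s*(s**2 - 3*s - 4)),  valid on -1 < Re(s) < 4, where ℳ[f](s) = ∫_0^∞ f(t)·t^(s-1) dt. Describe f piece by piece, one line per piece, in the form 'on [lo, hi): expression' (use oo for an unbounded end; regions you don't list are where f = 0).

summing 3 kernel integrals split by 1/2, 3 yields ℳ[f](s)
segment [0, 1/2) carries t; integrate it
∫ over [1/2, 3) of 2*t·t^(s-1) joins the sum
∫ over [3, ∞) of t**(-4)·t^(s-1) joins the sum

on [0, 1/2): t
on [1/2, 3): 2*t
on [3, oo): t**(-4)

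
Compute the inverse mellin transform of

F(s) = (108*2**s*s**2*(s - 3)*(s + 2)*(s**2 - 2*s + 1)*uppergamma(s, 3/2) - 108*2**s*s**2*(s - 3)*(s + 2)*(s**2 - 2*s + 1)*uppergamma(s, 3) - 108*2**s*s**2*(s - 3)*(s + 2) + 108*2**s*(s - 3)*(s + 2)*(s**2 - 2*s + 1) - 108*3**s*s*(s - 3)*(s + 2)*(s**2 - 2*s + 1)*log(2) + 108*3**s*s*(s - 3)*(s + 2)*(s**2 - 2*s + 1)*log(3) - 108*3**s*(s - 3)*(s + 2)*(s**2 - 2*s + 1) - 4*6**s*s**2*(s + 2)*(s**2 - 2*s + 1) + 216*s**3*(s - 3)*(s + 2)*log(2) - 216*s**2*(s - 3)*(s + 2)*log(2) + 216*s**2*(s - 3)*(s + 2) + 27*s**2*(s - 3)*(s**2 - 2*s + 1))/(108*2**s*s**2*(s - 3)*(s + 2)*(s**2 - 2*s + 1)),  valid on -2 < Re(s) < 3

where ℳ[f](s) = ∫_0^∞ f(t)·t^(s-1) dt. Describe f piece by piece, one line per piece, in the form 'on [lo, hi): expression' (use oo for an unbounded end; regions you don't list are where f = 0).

on [0, 1/2): t**2
on [1/2, 1): log(t)/t
on [1, 3/2): log(t)
on [3/2, 3): exp(-t)
on [3, oo): t**(-3)

summing 5 kernel integrals split by 1/2, 1, 3/2, 3 yields ℳ[f](s)
piece [0, 1/2): integrate t**2 against the kernel
segment [1/2, 1) carries log(t)/t; integrate it
on [1, 3/2): add ∫ log(t)·t^(s-1) dt
∫ over [3/2, 3) of exp(-t)·t^(s-1) joins the sum
segment 3 to ∞ holds t**(-3); add its integral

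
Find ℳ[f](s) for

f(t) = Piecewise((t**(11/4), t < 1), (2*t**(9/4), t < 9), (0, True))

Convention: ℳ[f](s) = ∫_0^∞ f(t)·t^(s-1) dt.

4*(2*3**(2*s + 9/2)*(4*s + 11) - 4*s - 13)/((4*s + 9)*(4*s + 11))
  Re(s) > -11/4

remove the shared t-power first: t**(3/4) on [0, 1); 2*t**(1/4) on [1, 9)
invert the power substitution to get t**(3/2) on [0, 1); 2*sqrt(t) on [1, 3)
along the cuts 1, ℳ[f](s) splits into 2 integrals
on [0, 1) integrate f = t**(11/4) against the kernel
on [1, 9) integrate f = 2*t**(9/4) against the kernel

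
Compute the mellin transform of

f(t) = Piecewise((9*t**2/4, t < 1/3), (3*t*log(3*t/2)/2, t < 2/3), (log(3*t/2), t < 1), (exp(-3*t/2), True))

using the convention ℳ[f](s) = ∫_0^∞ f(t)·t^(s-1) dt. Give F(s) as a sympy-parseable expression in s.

(4*2**s*s**2*(s + 2)*(s**2 + 2*s + 1)*uppergamma(s, 3/2) - 4*2**s*s**2*(s + 2) + 4*2**s*(s + 2)*(s**2 + 2*s + 1) + 3**s*s*(s + 2)*(-4*log(2) + 4*log(3))*(s**2 + 2*s + 1) - 4*3**s*(s + 2)*(s**2 + 2*s + 1) + s**3*(s + 2)*log(4) + s**2*(s + 2)*log(4) + 2*s**2*(s + 2) + s**2*(s**2 + 2*s + 1))/(4*3**s*s**2*(s + 2)*(s**2 + 2*s + 1))
  Re(s) > -2

remove the common scale on t first: t**2 on [0, 1/2); t*log(t) on [1/2, 1); log(t) on [1, 3/2); …
treat the 4 regions marked off by 1/3, 2/3, 1 separately and sum
∫ 9*t**2/4·t^(s-1) over [0, 1/3)
on [1/3, 2/3) integrate f = 3*t*log(3*t/2)/2 against the kernel
over [2/3, 1), the kernel integral of log(3*t/2) enters the sum
over [1, ∞), the kernel integral of exp(-3*t/2) enters the sum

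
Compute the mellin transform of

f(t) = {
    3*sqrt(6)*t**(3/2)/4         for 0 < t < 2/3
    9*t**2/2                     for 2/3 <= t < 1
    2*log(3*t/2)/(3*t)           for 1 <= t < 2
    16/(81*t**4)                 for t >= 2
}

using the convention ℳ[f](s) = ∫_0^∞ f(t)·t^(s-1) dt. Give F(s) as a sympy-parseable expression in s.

(324*2**s*(s - 4)*(s + 2)*(s**2 - 2*s + 1) - 324*2**s*(s - 4)*(2*s + 3)*(s**2 - 2*s + 1) - 108*3**s*s*(s - 4)*(s + 2)*(2*s + 3)*log(3) + 108*3**s*s*(s - 4)*(s + 2)*(2*s + 3)*log(2) - 108*3**s*(s - 4)*(s + 2)*(2*s + 3)*log(2) + 108*3**s*(s - 4)*(s + 2)*(2*s + 3) + 108*3**s*(s - 4)*(s + 2)*(2*s + 3)*log(3) + 729*3**s*(s - 4)*(2*s + 3)*(s**2 - 2*s + 1) + 54*6**s*s*(s - 4)*(s + 2)*(2*s + 3)*log(3) - 54*6**s*(s - 4)*(s + 2)*(2*s + 3)*log(3) - 54*6**s*(s - 4)*(s + 2)*(2*s + 3) - 2*6**s*(s + 2)*(2*s + 3)*(s**2 - 2*s + 1))/(162*3**s*(s - 4)*(s + 2)*(2*s + 3)*(s**2 - 2*s + 1))
  -3/2 < Re(s) < 4

the common scale on t comes off first: t**(3/2) on [0, 1); 2*t**2 on [1, 3/2); log(t)/t on [3/2, 3); …
linearity at 2/3, 1, 2 turns ℳ[f](s) into 4 summed integrals
[0, 2/3) adds the kernel integral of 3*sqrt(6)*t**(3/2)/4
on [2/3, 1): add ∫ 9*t**2/2·t^(s-1) dt
on [1, 2): add ∫ 2*log(3*t/2)/(3*t)·t^(s-1) dt
segment 2 to ∞ holds 16/(81*t**4); add its integral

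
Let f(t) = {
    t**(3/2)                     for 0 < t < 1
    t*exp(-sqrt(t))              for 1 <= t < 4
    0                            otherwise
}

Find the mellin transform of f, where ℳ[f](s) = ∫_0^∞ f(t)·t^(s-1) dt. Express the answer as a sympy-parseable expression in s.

back out the power substitution: t**3 on [0, 1); t**2*exp(-t) on [1, 2)
invert the shared t-power to get t on [0, 1); exp(-t) on [1, 2)
cuts at 1: linearity sums the 2 kernel integrals
piece [0, 1): integrate t**(3/2) against the kernel
on [1, 4): add ∫ t*exp(-sqrt(t))·t^(s-1) dt

2*((2*s + 3)*uppergamma(2*s + 2, 1) - (2*s + 3)*uppergamma(2*s + 2, 2) + 1)/(2*s + 3)
  Re(s) > -3/2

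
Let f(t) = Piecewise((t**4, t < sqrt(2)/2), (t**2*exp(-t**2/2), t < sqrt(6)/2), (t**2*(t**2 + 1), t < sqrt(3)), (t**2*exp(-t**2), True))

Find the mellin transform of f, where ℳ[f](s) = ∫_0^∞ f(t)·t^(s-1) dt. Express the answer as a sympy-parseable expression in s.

(2*2**(s/2)*(s + 2)*(s + 4)*uppergamma(s/2 + 1, 3) + 4*2**s*(s + 2)*(s + 4)*uppergamma(s/2 + 1, 1/4) - 4*2**s*(s + 2)*(s + 4)*uppergamma(s/2 + 1, 3/4) - 15*3**(s/2)*(s + 2) - 12*3**(s/2) + 48*6**(s/2)*(s + 2) + 24*6**(s/2) + s + 2)/(4*2**(s/2)*(s + 2)*(s + 4))
  Re(s) > -4

remove the shared t-power first: t**2 on [0, sqrt(2)/2); exp(-t**2/2) on [sqrt(2)/2, sqrt(6)/2); t**2 + 1 on [sqrt(6)/2, sqrt(3)); …
strip the power substitution: t on [0, 1/2); exp(-t/2) on [1/2, 3/2); t + 1 on [3/2, 3); …
breakpoints sqrt(2)/2, sqrt(6)/2, sqrt(3): one integral from each of the 4 segments
the [0, sqrt(2)/2) slice contributes ∫ t**4·t^(s-1) dt
on [sqrt(2)/2, sqrt(6)/2) integrate f = t**2*exp(-t**2/2) against the kernel
segment [sqrt(6)/2, sqrt(3)) carries t**2*(t**2 + 1); integrate it
piece [sqrt(3), ∞): integrate t**2*exp(-t**2) against the kernel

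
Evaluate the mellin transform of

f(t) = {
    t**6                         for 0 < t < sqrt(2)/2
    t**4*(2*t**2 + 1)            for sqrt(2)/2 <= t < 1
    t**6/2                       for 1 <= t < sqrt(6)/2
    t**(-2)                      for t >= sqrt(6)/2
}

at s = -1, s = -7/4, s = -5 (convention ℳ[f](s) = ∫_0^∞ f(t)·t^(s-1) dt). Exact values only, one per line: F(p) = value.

F(-1) = -13*sqrt(2)/120 + 403*sqrt(6)/2160 + 19/30
F(-7/4) = 2**(7/8)*(-1290 + 1759*3**(1/8) + 3660*2**(1/8))/9180
F(-5) = 1/2 + 599*sqrt(6)/2268 + sqrt(2)/2

reversing the power substitution: t**3 on [0, 1/2); t**2*(2*t + 1) on [1/2, 1); t**3/2 on [1, 3/2); …
peel off the shared t-power: t on [0, 1/2); 2*t + 1 on [1/2, 1); t/2 on [1, 3/2); …
slice at sqrt(2)/2, 1, sqrt(6)/2, transform all 4 pieces, and sum them
∫ over [0, sqrt(2)/2) of t**6·t^(s-1) joins the sum
between sqrt(2)/2 and 1 the integrand is t**4*(2*t**2 + 1)·t^(s-1)
∫ over [1, sqrt(6)/2) of t**6/2·t^(s-1) joins the sum
∫ t**(-2)·t^(s-1) over [sqrt(6)/2, ∞)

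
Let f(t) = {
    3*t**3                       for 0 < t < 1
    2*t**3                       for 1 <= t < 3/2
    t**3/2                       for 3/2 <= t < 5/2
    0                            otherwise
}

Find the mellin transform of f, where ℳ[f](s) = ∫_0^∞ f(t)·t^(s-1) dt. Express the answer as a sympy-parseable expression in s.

decompose at 1, 3/2; ℳ[f](s) sums the 3 pieces' integrals
∫ 3*t**3·t^(s-1) over [0, 1)
on [1, 3/2) integrate f = 2*t**3 against the kernel
∫ t**3/2·t^(s-1) over [3/2, 5/2)

(125*(5/2)**s + 16 + 3**(s + 4)/2**s)/(16*(s + 3))
  Re(s) > -3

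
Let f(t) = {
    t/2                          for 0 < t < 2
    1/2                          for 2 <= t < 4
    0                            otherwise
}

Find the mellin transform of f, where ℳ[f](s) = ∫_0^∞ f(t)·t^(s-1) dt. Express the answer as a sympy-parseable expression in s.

2**s*(2**s*(s + 1) + s - 1)/(2*s*(s + 1))
  Re(s) > -1

reversing the common scale on t: t on [0, 1); 1/2 on [1, 2)
summing 2 kernel integrals split by 2 yields ℳ[f](s)
piece [0, 2): integrate t/2 against the kernel
between 2 and 4 the integrand is 1/2·t^(s-1)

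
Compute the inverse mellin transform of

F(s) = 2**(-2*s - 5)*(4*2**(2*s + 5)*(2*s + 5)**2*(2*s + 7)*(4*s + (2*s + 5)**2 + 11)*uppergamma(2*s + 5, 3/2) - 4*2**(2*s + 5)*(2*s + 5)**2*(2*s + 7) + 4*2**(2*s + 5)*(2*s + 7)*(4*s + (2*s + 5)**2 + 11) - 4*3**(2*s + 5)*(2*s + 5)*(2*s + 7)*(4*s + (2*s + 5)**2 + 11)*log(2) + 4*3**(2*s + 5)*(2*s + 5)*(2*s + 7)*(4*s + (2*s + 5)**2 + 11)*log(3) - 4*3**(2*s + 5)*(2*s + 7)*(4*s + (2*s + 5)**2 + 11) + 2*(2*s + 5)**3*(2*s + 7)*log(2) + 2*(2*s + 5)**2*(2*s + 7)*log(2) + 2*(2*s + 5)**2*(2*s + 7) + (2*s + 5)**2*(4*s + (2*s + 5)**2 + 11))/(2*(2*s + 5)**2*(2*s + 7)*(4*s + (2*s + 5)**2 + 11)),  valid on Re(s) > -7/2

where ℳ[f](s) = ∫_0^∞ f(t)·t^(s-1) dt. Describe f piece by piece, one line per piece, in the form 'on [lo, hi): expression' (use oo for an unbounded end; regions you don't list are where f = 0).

on [0, 1/4): t**(7/2)
on [1/4, 1): t**3*log(sqrt(t))
on [1, 9/4): t**(5/2)*log(sqrt(t))
on [9/4, oo): t**(5/2)*exp(-sqrt(t))

the shared t-power comes off first: t**(3/2) on [0, 1/4); t*log(sqrt(t)) on [1/4, 1); sqrt(t)*log(sqrt(t)) on [1, 9/4); …
peel off the power substitution: t**3 on [0, 1/2); t**2*log(t) on [1/2, 1); t*log(t) on [1, 3/2); …
strip the shared t-power: t**2 on [0, 1/2); t*log(t) on [1/2, 1); log(t) on [1, 3/2); …
integrate the 4 segments split at 1/4, 1, 9/4, then add the results
∫ t**(7/2)·t^(s-1) over [0, 1/4)
between 1/4 and 1 the integrand is t**3*log(sqrt(t))·t^(s-1)
segment 1 to 9/4 holds t**(5/2)*log(sqrt(t)); add its integral
piece [9/4, ∞): integrate t**(5/2)*exp(-sqrt(t)) against the kernel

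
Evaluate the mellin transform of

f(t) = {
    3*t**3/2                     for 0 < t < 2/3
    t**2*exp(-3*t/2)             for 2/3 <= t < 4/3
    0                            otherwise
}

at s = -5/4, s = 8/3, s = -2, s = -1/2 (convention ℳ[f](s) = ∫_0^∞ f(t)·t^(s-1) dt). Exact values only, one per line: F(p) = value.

F(-5/4) = 24**(1/4)*(-7*uppergamma(3/4, 2) + 7*uppergamma(3/4, 1) + 4)/21
F(8/3) = 16*12**(1/3)*(-17*uppergamma(14/3, 2) + 3 + 17*uppergamma(14/3, 1))/4131
F(-2) = Ei(-2) - Ei(-1) + 1
F(-1/2) = sqrt(6)*(-10*sqrt(2) + 10*E + (-5*sqrt(pi)*erfc(sqrt(2)) + 5*sqrt(pi)*erfc(1) + 4)*exp(2))*exp(-2)/45

remove the shared t-power first: 3*t/2 on [0, 2/3); exp(-3*t/2) on [2/3, 4/3)
peel off the common scale on t: t on [0, 1); exp(-t) on [1, 2)
cuts at 2/3: linearity sums the 2 kernel integrals
on [0, 2/3): add ∫ 3*t**3/2·t^(s-1) dt
for t in [2/3, 4/3): the term is ∫ t**2*exp(-3*t/2)·t^(s-1)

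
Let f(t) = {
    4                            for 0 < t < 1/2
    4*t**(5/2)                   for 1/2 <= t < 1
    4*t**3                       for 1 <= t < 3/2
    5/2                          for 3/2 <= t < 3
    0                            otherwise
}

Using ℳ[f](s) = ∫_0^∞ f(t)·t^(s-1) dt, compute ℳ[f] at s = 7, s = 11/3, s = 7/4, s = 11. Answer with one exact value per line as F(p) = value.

F(7) = 54344751/68096 - sqrt(2)/2432
F(11/3) = -3*2**(5/6)/592 + 9/185 + 3*2**(1/3)/44 + 15957*2**(1/3)*3**(2/3)/7040 + 405*3**(2/3)/22
F(7/4) = 2**(1/4)*(-133*sqrt(2) + 224*2**(3/4) + 2584 + 4794*3**(3/4) + 9690*6**(3/4))/4522
F(11) = 686772353051/17031168 - sqrt(2)/55296

along the cuts 1/2, 1, 3/2, ℳ[f](s) splits into 4 integrals
∫ 4·t^(s-1) over [0, 1/2)
on [1/2, 1) integrate f = 4*t**(5/2) against the kernel
piece [1, 3/2): integrate 4*t**3 against the kernel
between 3/2 and 3 the integrand is 5/2·t^(s-1)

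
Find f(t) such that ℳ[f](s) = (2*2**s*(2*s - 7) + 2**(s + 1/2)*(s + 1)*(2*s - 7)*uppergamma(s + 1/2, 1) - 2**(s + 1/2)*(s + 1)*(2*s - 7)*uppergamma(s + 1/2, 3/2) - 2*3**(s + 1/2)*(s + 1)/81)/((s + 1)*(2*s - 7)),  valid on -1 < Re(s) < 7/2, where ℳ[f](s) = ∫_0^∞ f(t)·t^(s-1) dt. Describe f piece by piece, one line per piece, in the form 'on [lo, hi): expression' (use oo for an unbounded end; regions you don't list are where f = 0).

on [0, 2): t
on [2, 3): sqrt(t)*exp(-t/2)
on [3, oo): t**(-7/2)

invert the shared t-power to get sqrt(t) on [0, 2); exp(-t/2) on [2, 3); t**(-4) on [3, ∞)
slice at 2, 3, transform all 3 pieces, and sum them
∫ over [0, 2) of t·t^(s-1) joins the sum
piece [2, 3): integrate sqrt(t)*exp(-t/2) against the kernel
on [3, ∞): add ∫ t**(-7/2)·t^(s-1) dt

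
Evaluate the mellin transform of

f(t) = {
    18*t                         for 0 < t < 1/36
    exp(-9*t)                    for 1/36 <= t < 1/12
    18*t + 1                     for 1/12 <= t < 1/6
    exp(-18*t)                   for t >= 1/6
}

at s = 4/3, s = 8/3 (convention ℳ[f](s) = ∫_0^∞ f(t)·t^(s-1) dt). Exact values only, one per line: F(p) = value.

F(4/3) = 6**(1/3)*(-117*3**(1/3) - 112*2**(2/3)*uppergamma(4/3, 3/4) + 56*2**(1/3)*uppergamma(4/3, 3) + 6 + 112*2**(2/3)*uppergamma(4/3, 1/4) + 342*6**(1/3))/6048
F(8/3) = 6**(2/3)*(-2816*2**(1/3)*uppergamma(8/3, 3/4) - 621*3**(2/3) + 12 + 352*2**(2/3)*uppergamma(8/3, 3) + 2816*2**(1/3)*uppergamma(8/3, 1/4) + 3780*6**(2/3))/4105728

undo the common scale on t: 9*t on [0, 1/18); exp(-9*t/2) on [1/18, 1/6); 9*t + 1 on [1/6, 1/3); …
remove the common scale on t first: 3*t on [0, 1/6); exp(-3*t/2) on [1/6, 1/2); 3*t + 1 on [1/2, 1); …
remove the common scale on t first: t on [0, 1/2); exp(-t/2) on [1/2, 3/2); t + 1 on [3/2, 3); …
integrate the 4 segments split at 1/36, 1/12, 1/6, then add the results
segment [0, 1/36) carries 18*t; integrate it
for t in [1/36, 1/12): the term is ∫ exp(-9*t)·t^(s-1)
on [1/12, 1/6): add ∫ (18*t + 1)·t^(s-1) dt
[1/6, ∞) adds the kernel integral of exp(-18*t)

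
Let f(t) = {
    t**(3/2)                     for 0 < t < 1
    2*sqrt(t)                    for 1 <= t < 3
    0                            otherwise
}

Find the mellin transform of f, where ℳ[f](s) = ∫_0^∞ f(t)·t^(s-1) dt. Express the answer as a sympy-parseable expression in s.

(4*sqrt(3)*3**s*(2*s + 3) - 4*s - 10)/((2*s + 1)*(2*s + 3))
  Re(s) > -3/2

f breaks at 1 into 2 integrals to sum
piece [0, 1): integrate t**(3/2) against the kernel
for t in [1, 3): the term is ∫ 2*sqrt(t)·t^(s-1)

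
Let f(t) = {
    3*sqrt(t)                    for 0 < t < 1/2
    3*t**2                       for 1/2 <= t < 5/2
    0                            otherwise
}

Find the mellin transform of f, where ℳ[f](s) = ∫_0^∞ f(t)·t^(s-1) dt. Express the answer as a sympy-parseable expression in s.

summing 2 kernel integrals split by 1/2 yields ℳ[f](s)
between 0 and 1/2 the integrand is 3*sqrt(t)·t^(s-1)
between 1/2 and 5/2 the integrand is 3*t**2·t^(s-1)

3*(25*5**s*(2*s + 1) - 2*s + 4*sqrt(2)*(s + 2) - 1)/(4*2**s*(s + 2)*(2*s + 1))
  Re(s) > -1/2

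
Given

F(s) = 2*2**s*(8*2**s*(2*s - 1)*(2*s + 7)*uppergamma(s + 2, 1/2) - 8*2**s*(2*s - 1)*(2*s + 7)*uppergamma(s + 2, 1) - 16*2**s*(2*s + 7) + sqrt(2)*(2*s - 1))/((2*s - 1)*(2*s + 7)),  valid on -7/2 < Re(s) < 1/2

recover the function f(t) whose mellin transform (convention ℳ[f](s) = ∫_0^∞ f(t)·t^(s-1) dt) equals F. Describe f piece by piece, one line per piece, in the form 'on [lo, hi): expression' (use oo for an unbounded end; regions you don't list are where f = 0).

reversing the shared t-power: t**(3/2)/8 on [0, 2); exp(-t/4) on [2, 4); 32/t**(5/2) on [4, ∞)
strip the common scale on t: sqrt(2)*t**(3/2)/4 on [0, 1); exp(-t/2) on [1, 2); 4*sqrt(2)/t**(5/2) on [2, ∞)
remove the common scale on t first: t**(3/2) on [0, 1/2); exp(-t) on [1/2, 1); t**(-5/2) on [1, ∞)
cuts at 2, 4: linearity sums the 3 kernel integrals
[0, 2) adds the kernel integral of t**(7/2)/8
segment [2, 4) carries t**2*exp(-t/4); integrate it
piece [4, ∞): integrate 32/sqrt(t) against the kernel

on [0, 2): t**(7/2)/8
on [2, 4): t**2*exp(-t/4)
on [4, oo): 32/sqrt(t)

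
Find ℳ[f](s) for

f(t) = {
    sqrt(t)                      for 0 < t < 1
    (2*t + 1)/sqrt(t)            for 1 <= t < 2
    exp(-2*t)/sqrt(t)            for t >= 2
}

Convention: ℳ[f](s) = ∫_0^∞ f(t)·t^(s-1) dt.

(-2**(s + 3)*s - 3*2**(2*s + 1/2) + 5*2**(2*s + 3/2)*s + 4*sqrt(2)*s**2*uppergamma(s - 1/2, 4) - sqrt(2)*uppergamma(s - 1/2, 4))/(2**s*(4*s**2 - 1))
  Re(s) > -1/2

the shared t-power comes off first: t**(3/2) on [0, 1); sqrt(t)*(2*t + 1) on [1, 2); sqrt(t)*exp(-2*t) on [2, ∞)
reversing the shared t-power: t on [0, 1); 2*t + 1 on [1, 2); exp(-2*t) on [2, ∞)
along the cuts 1, 2, ℳ[f](s) splits into 3 integrals
∫ over [0, 1) of sqrt(t)·t^(s-1) joins the sum
∫ (2*t + 1)/sqrt(t)·t^(s-1) over [1, 2)
∫ exp(-2*t)/sqrt(t)·t^(s-1) over [2, ∞)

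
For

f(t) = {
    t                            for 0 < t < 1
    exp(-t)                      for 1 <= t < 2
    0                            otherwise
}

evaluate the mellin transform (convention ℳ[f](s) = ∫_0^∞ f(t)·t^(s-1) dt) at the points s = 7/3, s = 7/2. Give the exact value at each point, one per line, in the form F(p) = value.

F(7/3) = -uppergamma(7/3, 2) + 3/10 + uppergamma(7/3, 1)
F(7/2) = (-918*sqrt(2) + (-135*sqrt(pi)*erfc(sqrt(2)) + 16 + 135*sqrt(pi)*erfc(1))*exp(2) + 522*E)*exp(-2)/72

summing 2 kernel integrals split by 1 yields ℳ[f](s)
∫ t·t^(s-1) over [0, 1)
segment 1 to 2 holds exp(-t); add its integral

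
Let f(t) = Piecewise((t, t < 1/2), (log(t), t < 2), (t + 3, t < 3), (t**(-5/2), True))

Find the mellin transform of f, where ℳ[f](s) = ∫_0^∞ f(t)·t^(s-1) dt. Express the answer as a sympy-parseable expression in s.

split f at 1/2, 2, 3: ℳ[f](s) collects 4 kernel integrals
between 0 and 1/2 the integrand is t·t^(s-1)
segment 1/2 to 2 holds log(t); add its integral
on [2, 3) integrate f = (t + 3) against the kernel
on [3, ∞) integrate f = t**(-5/2) against the kernel

(-270*2**(2*s)*s**2*(2*s - 5) + 54*2**(2*s)*s*(s + 1)*(2*s - 5)*log(2) - 162*2**(2*s)*s*(2*s - 5) - 54*2**(2*s)*(s + 1)*(2*s - 5) - 4*sqrt(3)*6**s*s**2*(s + 1) + 324*6**s*s**2*(2*s - 5) + 162*6**s*s*(2*s - 5) + 27*s**2*(2*s - 5) + 54*s*(s + 1)*(2*s - 5)*log(2) + (2*s - 5)*(54*s + 54))/(54*2**s*s**2*(s + 1)*(2*s - 5))
  -1 < Re(s) < 5/2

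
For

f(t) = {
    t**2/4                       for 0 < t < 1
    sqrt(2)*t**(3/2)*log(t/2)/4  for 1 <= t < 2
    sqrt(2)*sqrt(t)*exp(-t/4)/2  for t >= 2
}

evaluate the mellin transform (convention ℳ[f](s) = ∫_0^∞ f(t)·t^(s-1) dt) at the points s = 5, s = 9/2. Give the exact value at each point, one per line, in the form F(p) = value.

F(5) = -3415/4732 + sqrt(2)/169 + sqrt(2)*log(2)/26 + 30240*sqrt(2)*sqrt(pi)*erfc(sqrt(2)/2) + 85312*exp(-1/2)
F(9/2) = sqrt(2)*((-273 + 12*sqrt(2) + 26*log(2))*exp(1/2) + 12639744)*exp(-1/2)/624

the common scale on t comes off first: t**2 on [0, 1/2); t**(3/2)*log(t) on [1/2, 1); sqrt(t)*exp(-t/2) on [1, ∞)
back out the shared t-power: t**(3/2) on [0, 1/2); t*log(t) on [1/2, 1); exp(-t/2) on [1, ∞)
linearity at 1, 2 turns ℳ[f](s) into 3 summed integrals
segment 0 to 1 holds t**2/4; add its integral
between 1 and 2 the integrand is sqrt(2)*t**(3/2)*log(t/2)/4·t^(s-1)
for t in [2, ∞): the term is ∫ sqrt(2)*sqrt(t)*exp(-t/4)/2·t^(s-1)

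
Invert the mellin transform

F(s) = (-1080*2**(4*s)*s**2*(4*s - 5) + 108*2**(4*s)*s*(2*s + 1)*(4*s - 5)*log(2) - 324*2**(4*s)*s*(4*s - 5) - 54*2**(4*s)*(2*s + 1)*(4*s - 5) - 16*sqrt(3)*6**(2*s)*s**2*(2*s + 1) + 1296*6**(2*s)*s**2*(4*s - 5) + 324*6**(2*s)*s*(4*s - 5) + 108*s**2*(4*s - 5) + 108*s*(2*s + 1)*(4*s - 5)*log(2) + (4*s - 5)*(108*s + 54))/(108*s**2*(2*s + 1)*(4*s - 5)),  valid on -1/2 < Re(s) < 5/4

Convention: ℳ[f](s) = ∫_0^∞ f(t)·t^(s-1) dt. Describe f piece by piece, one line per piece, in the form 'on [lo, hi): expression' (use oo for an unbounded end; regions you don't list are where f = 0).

on [0, 1): sqrt(t)/2
on [1, 16): log(sqrt(t)/2)
on [16, 36): sqrt(t)/2 + 3
on [36, oo): 4*sqrt(2)/t**(5/4)

peel off the power substitution: t/2 on [0, 1); log(t/2) on [1, 4); t/2 + 3 on [4, 6); …
reversing the common scale on t: t on [0, 1/2); log(t) on [1/2, 2); t + 3 on [2, 3); …
f breaks at 1, 16, 36 into 4 integrals to sum
piece [0, 1): integrate sqrt(t)/2 against the kernel
on [1, 16): add ∫ log(sqrt(t)/2)·t^(s-1) dt
∫ over [16, 36) of (sqrt(t)/2 + 3)·t^(s-1) joins the sum
for t in [36, ∞): the term is ∫ 4*sqrt(2)/t**(5/4)·t^(s-1)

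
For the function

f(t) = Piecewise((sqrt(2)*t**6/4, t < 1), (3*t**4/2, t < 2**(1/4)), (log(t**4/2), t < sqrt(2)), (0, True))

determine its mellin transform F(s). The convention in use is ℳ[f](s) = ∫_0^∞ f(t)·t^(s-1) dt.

peel off the power substitution: sqrt(2)*t**3/4 on [0, 1); 3*t**2/2 on [1, sqrt(2)); log(t**2/2) on [sqrt(2), 2)
peel off the power substitution: sqrt(2)*t**(3/2)/4 on [0, 1); 3*t/2 on [1, 2); log(t/2) on [2, 4)
back out the common scale on t: t**(3/2) on [0, 1/2); 3*t on [1/2, 1); log(t) on [1, 2)
linearity at 1, 2**(1/4) turns ℳ[f](s) into 3 summed integrals
between 0 and 1 the integrand is sqrt(2)*t**6/4·t^(s-1)
∫ over [1, 2**(1/4)) of 3*t**4/2·t^(s-1) joins the sum
segment [2**(1/4), sqrt(2)) carries log(t**4/2); integrate it

(12*2**(s/4)*s**2*(s + 6) + 16*2**(s/4)*(s + 4)*(s + 6) + 4*2**(s/2)*s*(s + 4)*(s + 6)*log(2) - 16*2**(s/2)*(s + 4)*(s + 6) + sqrt(2)*s**2*(s + 4) - 6*s**2*(s + 6))/(4*s**2*(s + 4)*(s + 6))
  Re(s) > -6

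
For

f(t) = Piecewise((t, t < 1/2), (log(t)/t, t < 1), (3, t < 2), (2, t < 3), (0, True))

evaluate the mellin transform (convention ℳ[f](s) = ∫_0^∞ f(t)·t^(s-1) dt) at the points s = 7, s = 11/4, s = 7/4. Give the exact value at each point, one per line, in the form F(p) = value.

split f at 1/2, 1, 2: ℳ[f](s) collects 4 kernel integrals
segment 0 to 1/2 holds t; add its integral
segment 1/2 to 1 holds log(t)/t; add its integral
segment 1 to 2 holds 3; add its integral
over [2, 3), the kernel integral of 2 enters the sum

F(7) = log(2)/384 + 9213567/14336
F(11/4) = 2**(1/4)*(-22920*2**(3/4) + 3179 + 4620*log(2) + 47040*sqrt(2) + 105840*6**(3/4))/32340
F(7/4) = 2**(1/4)*(-2420*2**(3/4) + 924*log(2) + 1295 + 1584*sqrt(2) + 2376*6**(3/4))/1386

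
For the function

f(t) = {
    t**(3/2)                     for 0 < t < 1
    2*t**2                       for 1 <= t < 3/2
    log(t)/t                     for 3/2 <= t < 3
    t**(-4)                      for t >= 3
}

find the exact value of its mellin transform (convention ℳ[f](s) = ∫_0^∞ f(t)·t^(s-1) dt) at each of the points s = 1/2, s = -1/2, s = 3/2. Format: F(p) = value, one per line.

summing 4 kernel integrals split by 1, 3/2, 3 yields ℳ[f](s)
segment 0 to 1 holds t**(3/2); add its integral
the [1, 3/2) slice contributes ∫ 2*t**2·t^(s-1) dt
for t in [3/2, 3): the term is ∫ log(t)/t·t^(s-1)
over [3, ∞), the kernel integral of t**(-4) enters the sum

F(1/2) = -754*sqrt(3)/567 - 2*sqrt(3)*log(3)/3 - 2*sqrt(6)*log(2)/3 - 3/10 + 2*sqrt(6)*log(3)/3 + 67*sqrt(6)/30
F(-1/2) = -1/3 - 4*sqrt(6)*log(2)/27 - 2*sqrt(3)*log(3)/27 - 106*sqrt(3)/2187 + 4*sqrt(6)*log(3)/27 + 89*sqrt(6)/81
F(3/2) = -538*sqrt(3)/135 - 5/21 + log(2**(sqrt(6))*3**(-sqrt(6) + 2*sqrt(3))) + 83*sqrt(6)/28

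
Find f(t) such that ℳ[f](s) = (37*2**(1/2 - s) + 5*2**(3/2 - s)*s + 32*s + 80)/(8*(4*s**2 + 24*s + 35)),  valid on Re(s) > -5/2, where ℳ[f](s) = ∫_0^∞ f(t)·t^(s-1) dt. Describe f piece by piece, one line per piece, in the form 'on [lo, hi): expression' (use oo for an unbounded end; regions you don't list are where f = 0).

along the cuts 1/2, ℳ[f](s) splits into 2 integrals
between 0 and 1/2 the integrand is 3*t**(5/2)·t^(s-1)
over [1/2, 1), the kernel integral of t**(7/2) enters the sum

on [0, 1/2): 3*t**(5/2)
on [1/2, 1): t**(7/2)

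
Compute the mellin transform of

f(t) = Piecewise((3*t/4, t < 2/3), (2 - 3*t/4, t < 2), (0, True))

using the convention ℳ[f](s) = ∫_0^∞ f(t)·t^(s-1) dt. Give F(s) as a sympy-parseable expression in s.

2**s*(3**s*s + 4*3**s - 2*s - 4)/(2*3**s*s*(s + 1))
  Re(s) > -1

peel off the common scale on t: 3*t/2 on [0, 1/3); 2 - 3*t/2 on [1/3, 1)
back out the common scale on t: t on [0, 1/2); 2 - t on [1/2, 3/2)
f breaks at 2/3 into 2 integrals to sum
∫ 3*t/4·t^(s-1) over [0, 2/3)
segment [2/3, 2) carries (2 - 3*t/4); integrate it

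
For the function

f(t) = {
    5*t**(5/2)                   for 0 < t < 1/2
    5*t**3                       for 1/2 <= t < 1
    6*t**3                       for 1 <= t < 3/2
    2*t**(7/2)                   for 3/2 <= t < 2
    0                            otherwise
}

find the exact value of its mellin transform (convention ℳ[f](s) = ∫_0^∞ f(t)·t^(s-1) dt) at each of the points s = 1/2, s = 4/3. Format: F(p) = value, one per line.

linearity at 1/2, 1, 3/2 turns ℳ[f](s) into 4 summed integrals
on [0, 1/2) integrate f = 5*t**(5/2) against the kernel
segment [1/2, 1) carries 5*t**3; integrate it
on [1, 3/2): add ∫ 6*t**3·t^(s-1) dt
over [3/2, 2), the kernel integral of 2*t**(7/2) enters the sum

F(1/2) = -5*sqrt(2)/56 + 3623/672 + 81*sqrt(6)/28
F(4/3) = -243*2**(1/6)*3**(5/6)/232 - 3/13 - 15*2**(2/3)/416 + 15*2**(1/6)/184 + 729*2**(2/3)*3**(1/3)/208 + 192*2**(5/6)/29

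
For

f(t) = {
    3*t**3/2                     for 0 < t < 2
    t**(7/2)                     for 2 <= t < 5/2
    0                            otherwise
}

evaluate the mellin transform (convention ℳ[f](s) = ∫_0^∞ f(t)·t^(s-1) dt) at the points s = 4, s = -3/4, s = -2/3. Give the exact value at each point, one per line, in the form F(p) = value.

F(4) = -256*sqrt(2)/15 + 192/7 + 15625*sqrt(10)/384
F(-3/4) = 2**(1/4)*(-96*sqrt(2) + 176 + 75*5**(3/4))/66
F(-2/3) = -24*2**(5/6)/17 + 18*2**(1/3)/7 + 75*2**(1/6)*5**(5/6)/68

slice at 2, transform all 2 pieces, and sum them
[0, 2) adds the kernel integral of 3*t**3/2
the [2, 5/2) slice contributes ∫ t**(7/2)·t^(s-1) dt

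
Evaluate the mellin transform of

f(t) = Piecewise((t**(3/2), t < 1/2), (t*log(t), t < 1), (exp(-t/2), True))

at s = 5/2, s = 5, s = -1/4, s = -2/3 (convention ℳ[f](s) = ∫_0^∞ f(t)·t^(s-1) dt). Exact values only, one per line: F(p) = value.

the 3 pieces separated at 1/2, 1 each add one integral
over [0, 1/2), the kernel integral of t**(3/2) enters the sum
over [1/2, 1), the kernel integral of t*log(t) enters the sum
between 1 and ∞ the integrand is exp(-t/2)·t^(s-1)

F(5/2) = -207/3136 + sqrt(2)/196 + sqrt(2)*log(2)/56 + 3*sqrt(2)*sqrt(pi)*erfc(sqrt(2)/2) + 8*exp(-1/2)
F(5) = -7/256 + sqrt(2)/832 + log(2)/384 + 1266*exp(-1/2)
F(-1/4) = 2**(1/4)*(-80*2**(3/4) + 18*sqrt(2) + 45*sqrt(2)*uppergamma(-1/4, 1/2) + 60*log(2) + 80)/90
F(-2/3) = 2**(2/3)*(-90*2**(1/3) + 5*2**(2/3)*uppergamma(-2/3, 1/2) + 6*sqrt(2) + 30*log(2) + 90)/20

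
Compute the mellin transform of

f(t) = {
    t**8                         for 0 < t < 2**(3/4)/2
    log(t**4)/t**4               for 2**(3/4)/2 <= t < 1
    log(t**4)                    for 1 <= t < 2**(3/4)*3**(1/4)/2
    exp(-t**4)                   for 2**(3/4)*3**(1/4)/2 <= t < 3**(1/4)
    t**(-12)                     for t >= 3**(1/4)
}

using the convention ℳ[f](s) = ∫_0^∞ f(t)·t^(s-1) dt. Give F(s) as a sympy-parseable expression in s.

the power substitution comes off first: t**4 on [0, sqrt(2)/2); log(t**2)/t**2 on [sqrt(2)/2, 1); log(t**2) on [1, sqrt(6)/2); …
reversing the power substitution: t**2 on [0, 1/2); log(t)/t on [1/2, 1); log(t) on [1, 3/2); …
cuts at 2**(3/4)/2, 1, 2**(3/4)*3**(1/4)/2, 3**(1/4): linearity sums the 5 kernel integrals
on [0, 2**(3/4)/2): add ∫ t**8·t^(s-1) dt
between 2**(3/4)/2 and 1 the integrand is log(t**4)/t**4·t^(s-1)
on [1, 2**(3/4)*3**(1/4)/2): add ∫ log(t**4)·t^(s-1) dt
between 2**(3/4)*3**(1/4)/2 and 3**(1/4) the integrand is exp(-t**4)·t^(s-1)
∫ over [3**(1/4), ∞) of t**(-12)·t^(s-1) joins the sum

(27*2**(s/4)*s**2*(s/4 - 3)*(s/4 + 2)*(s**2/16 - s/2 + 1)*uppergamma(s/4, 3/2)/4 - 27*2**(s/4)*s**2*(s/4 - 3)*(s/4 + 2)*(s**2/16 - s/2 + 1)*uppergamma(s/4, 3)/4 - 27*2**(s/4)*s**2*(s/4 - 3)*(s/4 + 2)/4 + 108*2**(s/4)*(s/4 - 3)*(s/4 + 2)*(s**2/16 - s/2 + 1) - 27*3**(s/4)*s*(s/4 - 3)*(s/4 + 2)*(s**2/16 - s/2 + 1)*log(2) + 27*3**(s/4)*s*(s/4 - 3)*(s/4 + 2)*(s**2/16 - s/2 + 1)*log(3) - 108*3**(s/4)*(s/4 - 3)*(s/4 + 2)*(s**2/16 - s/2 + 1) - 6**(s/4)*s**2*(s/4 + 2)*(s**2/16 - s/2 + 1)/4 + 27*s**3*(s/4 - 3)*(s/4 + 2)*log(2)/8 - 27*s**2*(s/4 - 3)*(s/4 + 2)*log(2)/2 + 27*s**2*(s/4 - 3)*(s/4 + 2)/2 + 27*s**2*(s/4 - 3)*(s**2/16 - s/2 + 1)/16)/(27*2**(s/4)*s**2*(s/4 - 3)*(s/4 + 2)*(s**2/16 - s/2 + 1))
  -8 < Re(s) < 12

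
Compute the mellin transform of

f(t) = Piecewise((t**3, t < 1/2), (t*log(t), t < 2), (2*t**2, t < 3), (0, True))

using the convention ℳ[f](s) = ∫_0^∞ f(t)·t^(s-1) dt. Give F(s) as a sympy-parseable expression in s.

invert the shared t-power to get t**2 on [0, 1/2); log(t) on [1/2, 2); 2*t on [2, 3)
treat the 3 regions marked off by 1/2, 2 separately and sum
between 0 and 1/2 the integrand is t**3·t^(s-1)
for t in [1/2, 2): the term is ∫ t*log(t)·t^(s-1)
between 2 and 3 the integrand is 2*t**2·t^(s-1)

(-64*2**(2*s)*(s + 1)**2*(s + 3) + 16*2**(2*s)*(s + 1)*(s + 2)*(s + 3)*log(2) - 16*2**(2*s)*(s + 2)*(s + 3) + 144*6**s*(s + 1)**2*(s + 3) + (s + 1)**2*(s + 2) + 4*(s + 1)*(s + 2)*(s + 3)*log(2) + 4*(s + 2)*(s + 3))/(8*2**s*(s + 1)**2*(s + 2)*(s + 3))
  Re(s) > -3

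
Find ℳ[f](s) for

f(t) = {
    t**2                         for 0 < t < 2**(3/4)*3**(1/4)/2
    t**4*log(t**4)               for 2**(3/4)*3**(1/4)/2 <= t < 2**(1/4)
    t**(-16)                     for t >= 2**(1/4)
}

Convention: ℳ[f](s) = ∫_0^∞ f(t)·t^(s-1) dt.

strip the power substitution: t on [0, sqrt(6)/2); t**2*log(t**2) on [sqrt(6)/2, sqrt(2)); t**(-8) on [sqrt(2), ∞)
back out the power substitution: sqrt(t) on [0, 3/2); t*log(t) on [3/2, 2); t**(-4) on [2, ∞)
integrate the 3 segments split at 2**(3/4)*3**(1/4)/2, 2**(1/4), then add the results
piece [0, 2**(3/4)*3**(1/4)/2): integrate t**2 against the kernel
segment [2**(3/4)*3**(1/4)/2, 2**(1/4)) carries t**4*log(t**4); integrate it
the [2**(1/4), ∞) slice contributes ∫ t**(-16)·t^(s-1) dt

(8*2**(s/2)*s*(s/4 - 4)*(s/2 + 1)*log(2) - 32*2**(s/2)*(s/4 - 4)*(s/2 + 1) + 32*2**(s/2)*(s/4 - 4)*(s/2 + 1)*log(2) - 2**(s/2)*(s/2 + 1)*(s**2/16 + s/2 + 1) - 6*3**(s/4)*s*(s/4 - 4)*(s/2 + 1)*log(3) + 6*3**(s/4)*s*(s/4 - 4)*(s/2 + 1)*log(2) - 24*3**(s/4)*(s/4 - 4)*(s/2 + 1)*log(3) + 24*3**(s/4)*(s/4 - 4)*(s/2 + 1)*log(2) + 24*3**(s/4)*(s/4 - 4)*(s/2 + 1) + 16*3**(s/4)*sqrt(6)*(s/4 - 4)*(s**2/16 + s/2 + 1))/(64*2**(s/4)*(s/4 - 4)*(s/2 + 1)*(s**2/16 + s/2 + 1))
  -2 < Re(s) < 16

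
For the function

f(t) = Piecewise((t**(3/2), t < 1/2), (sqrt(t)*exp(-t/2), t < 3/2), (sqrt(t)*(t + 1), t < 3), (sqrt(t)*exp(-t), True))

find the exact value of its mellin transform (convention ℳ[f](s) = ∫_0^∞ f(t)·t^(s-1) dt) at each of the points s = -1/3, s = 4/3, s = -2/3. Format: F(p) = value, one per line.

F(-1/3) = -51*2**(5/6)*3**(1/6)/14 - 2**(1/6)*uppergamma(1/6, 3/4) + uppergamma(1/6, 3) + 3*2**(5/6)/14 + 2**(1/6)*uppergamma(1/6, 1/4) + 60*3**(1/6)/7
F(4/3) = 2**(1/6)*(-1496*2**(2/3)*uppergamma(11/6, 3/4) - 603*3**(5/6) + 33 + 374*2**(5/6)*uppergamma(11/6, 3) + 1496*2**(2/3)*uppergamma(11/6, 1/4) + 1800*6**(5/6))/748
F(-2/3) = 2**(1/6)*(-4*6**(5/6) - 5*2**(2/3)*uppergamma(-1/6, 3/4) + 5*2**(5/6)*uppergamma(-1/6, 3) + 6 + 5*2**(2/3)*uppergamma(-1/6, 1/4) + 14*3**(5/6))/10

undo the shared t-power: t on [0, 1/2); exp(-t/2) on [1/2, 3/2); t + 1 on [3/2, 3); …
cuts at 1/2, 3/2, 3: linearity sums the 4 kernel integrals
the [0, 1/2) slice contributes ∫ t**(3/2)·t^(s-1) dt
for t in [1/2, 3/2): the term is ∫ sqrt(t)*exp(-t/2)·t^(s-1)
over [3/2, 3), the kernel integral of sqrt(t)*(t + 1) enters the sum
piece [3, ∞): integrate sqrt(t)*exp(-t) against the kernel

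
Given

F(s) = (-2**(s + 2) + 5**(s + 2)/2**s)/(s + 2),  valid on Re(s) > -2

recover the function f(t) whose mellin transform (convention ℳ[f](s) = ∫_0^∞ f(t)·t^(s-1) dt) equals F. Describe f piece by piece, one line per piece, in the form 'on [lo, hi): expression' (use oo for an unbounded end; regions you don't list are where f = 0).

summing 2 kernel integrals split by 2 yields ℳ[f](s)
over [0, 2), the kernel integral of 3*t**2 enters the sum
∫ 4*t**2·t^(s-1) over [2, 5/2)

on [0, 2): 3*t**2
on [2, 5/2): 4*t**2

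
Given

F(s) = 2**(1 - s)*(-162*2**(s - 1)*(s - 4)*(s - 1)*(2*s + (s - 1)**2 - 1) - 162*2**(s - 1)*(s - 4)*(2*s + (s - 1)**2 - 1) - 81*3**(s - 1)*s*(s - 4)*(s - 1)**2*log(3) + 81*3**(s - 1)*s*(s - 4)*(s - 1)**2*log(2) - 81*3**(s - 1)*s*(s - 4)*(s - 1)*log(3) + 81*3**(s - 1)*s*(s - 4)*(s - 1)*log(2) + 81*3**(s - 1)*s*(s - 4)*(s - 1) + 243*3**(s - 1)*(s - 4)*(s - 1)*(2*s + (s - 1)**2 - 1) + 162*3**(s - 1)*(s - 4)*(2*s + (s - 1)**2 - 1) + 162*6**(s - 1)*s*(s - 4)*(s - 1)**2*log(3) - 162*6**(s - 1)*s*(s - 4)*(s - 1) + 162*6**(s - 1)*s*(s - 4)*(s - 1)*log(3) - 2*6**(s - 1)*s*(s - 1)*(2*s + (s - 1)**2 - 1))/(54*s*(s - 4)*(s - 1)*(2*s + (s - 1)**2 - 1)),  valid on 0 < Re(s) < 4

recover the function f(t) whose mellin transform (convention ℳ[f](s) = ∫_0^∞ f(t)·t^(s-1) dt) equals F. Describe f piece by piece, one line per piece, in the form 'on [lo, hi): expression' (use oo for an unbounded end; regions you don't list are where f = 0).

on [0, 1): 1
on [1, 3/2): (t + 3)/t
on [3/2, 3): log(t)
on [3, oo): t**(-4)

the shared t-power comes off first: t on [0, 1); t + 3 on [1, 3/2); t*log(t) on [3/2, 3); …
treat the 4 regions marked off by 1, 3/2, 3 separately and sum
the [0, 1) slice contributes ∫ 1·t^(s-1) dt
over [1, 3/2), the kernel integral of (t + 3)/t enters the sum
on [3/2, 3): add ∫ log(t)·t^(s-1) dt
the [3, ∞) slice contributes ∫ t**(-4)·t^(s-1) dt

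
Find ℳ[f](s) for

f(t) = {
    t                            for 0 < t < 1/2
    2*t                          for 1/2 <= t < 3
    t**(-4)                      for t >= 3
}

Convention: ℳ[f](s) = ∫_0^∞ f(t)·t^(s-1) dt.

(970*6**s*s - 3890*6**s - 81*s + 324)/(162*2**s*(s**2 - 3*s - 4))
  -1 < Re(s) < 4

treat the 3 regions marked off by 1/2, 3 separately and sum
on [0, 1/2): add ∫ t·t^(s-1) dt
on [1/2, 3) integrate f = 2*t against the kernel
[3, ∞) adds the kernel integral of t**(-4)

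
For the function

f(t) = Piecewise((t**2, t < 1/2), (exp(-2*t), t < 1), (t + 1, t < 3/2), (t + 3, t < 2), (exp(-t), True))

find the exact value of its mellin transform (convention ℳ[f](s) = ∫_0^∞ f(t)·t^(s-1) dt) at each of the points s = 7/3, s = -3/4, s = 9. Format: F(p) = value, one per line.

treat the 5 regions marked off by 1/2, 1, 3/2, 2 separately and sum
piece [0, 1/2): integrate t**2 against the kernel
between 1/2 and 1 the integrand is exp(-2*t)·t^(s-1)
the [1, 3/2) slice contributes ∫ (t + 1)·t^(s-1) dt
[3/2, 2) adds the kernel integral of (t + 3)
∫ over [2, ∞) of exp(-t)·t^(s-1) joins the sum

F(7/3) = 2**(2/3)*(-14040*3**(1/3) - 5304*2**(1/3) - 1820*uppergamma(7/3, 2) + 105 + 1820*uppergamma(7/3, 1) + 7280*2**(1/3)*uppergamma(7/3, 2) + 54912*2**(2/3))/14560
F(-3/4) = 2**(3/4)*(-4*2**(1/4)/3 - uppergamma(-3/4, 2) + 2**(1/4)*uppergamma(-3/4, 2)/2 + uppergamma(-3/4, 1) + 1/5 + 8*3**(1/4)/9 + sqrt(2))
F(9) = (217009980*E + 267949573*exp(2) + 301364743680)*exp(-2)/1013760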